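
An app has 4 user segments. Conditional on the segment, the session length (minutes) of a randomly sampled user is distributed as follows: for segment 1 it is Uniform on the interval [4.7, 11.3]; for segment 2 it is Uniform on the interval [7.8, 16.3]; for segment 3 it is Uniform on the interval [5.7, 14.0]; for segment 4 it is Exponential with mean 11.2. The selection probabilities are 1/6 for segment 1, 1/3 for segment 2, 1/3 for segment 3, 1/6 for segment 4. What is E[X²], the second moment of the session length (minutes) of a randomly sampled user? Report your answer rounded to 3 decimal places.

For each component E[X²] = Var + (mean)², giving 1: 67.63; 2: 151.223; 3: 102.763; 4: 250.88.
Overall E[X²] = 0.166667·67.63 + 0.333333·151.223 + 0.333333·102.763 + 0.166667·250.88 = 137.747.

137.747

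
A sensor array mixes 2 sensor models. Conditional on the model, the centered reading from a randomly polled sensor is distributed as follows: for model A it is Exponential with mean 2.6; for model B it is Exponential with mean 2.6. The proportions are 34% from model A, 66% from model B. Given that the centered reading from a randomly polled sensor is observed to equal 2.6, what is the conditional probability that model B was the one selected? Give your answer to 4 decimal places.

Likelihoods f(2.6 | ·): A: 0.141492; B: 0.141492.
Posterior ∝ prior × likelihood. Numerator for B: 0.66·0.141492 = 0.0933848.
Normalizing constant: 0.34·0.141492 + 0.66·0.141492 = 0.141492.
P(B | observation) = 0.0933848 / 0.141492 = 0.66.

0.6600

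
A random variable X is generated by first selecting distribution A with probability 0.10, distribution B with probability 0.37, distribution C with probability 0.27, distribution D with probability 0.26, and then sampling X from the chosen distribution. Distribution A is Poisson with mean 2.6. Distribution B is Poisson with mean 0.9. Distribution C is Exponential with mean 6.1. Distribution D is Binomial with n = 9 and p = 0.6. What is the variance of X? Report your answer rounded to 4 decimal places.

Per component, A: μ=2.6, E[X²]=9.36; B: μ=0.9, E[X²]=1.71; C: μ=6.1, E[X²]=74.42; D: μ=5.4, E[X²]=31.32.
E[X] = 0.1·2.6 + 0.37·0.9 + 0.27·6.1 + 0.26·5.4 = 3.644.
E[X²] = 0.1·9.36 + 0.37·1.71 + 0.27·74.42 + 0.26·31.32 = 29.8053.
Var(X) = E[X²] − (E[X])² = 29.8053 − 13.2787 = 16.5266.

16.5266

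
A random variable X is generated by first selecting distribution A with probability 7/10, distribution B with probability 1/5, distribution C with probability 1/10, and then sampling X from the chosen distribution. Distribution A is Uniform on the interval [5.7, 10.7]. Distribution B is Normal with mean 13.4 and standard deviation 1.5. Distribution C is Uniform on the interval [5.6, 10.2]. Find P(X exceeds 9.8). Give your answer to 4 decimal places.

Conditional on each component, P(X > 9.8): A: 0.18; B: 0.991802; C: 0.0869565.
By total probability, P(X > 9.8) = 0.7·0.18 + 0.2·0.991802 + 0.1·0.0869565 = 0.333056.

0.3331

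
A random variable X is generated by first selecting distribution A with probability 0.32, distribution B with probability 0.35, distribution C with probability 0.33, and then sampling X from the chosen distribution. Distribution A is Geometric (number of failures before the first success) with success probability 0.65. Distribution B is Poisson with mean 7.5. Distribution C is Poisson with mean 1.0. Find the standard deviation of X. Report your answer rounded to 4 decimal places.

3.6811

Per component, A: μ=0.538462, E[X²]=1.11834; B: μ=7.5, E[X²]=63.75; C: μ=1, E[X²]=2.
E[X] = 0.32·0.538462 + 0.35·7.5 + 0.33·1 = 3.12731.
E[X²] = 0.32·1.11834 + 0.35·63.75 + 0.33·2 = 23.3304.
Var(X) = E[X²] − (E[X])² = 23.3304 − 9.78005 = 13.5503.
SD(X) = √13.5503 = 3.68108.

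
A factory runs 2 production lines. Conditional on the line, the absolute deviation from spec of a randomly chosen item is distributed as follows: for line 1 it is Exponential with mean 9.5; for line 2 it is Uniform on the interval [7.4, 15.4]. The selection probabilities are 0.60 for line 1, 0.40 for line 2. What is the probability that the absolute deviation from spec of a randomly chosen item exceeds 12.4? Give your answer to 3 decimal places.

0.313

Conditional on each line, P(X > 12.4): 1: 0.271101; 2: 0.375.
By total probability, P(X > 12.4) = 0.6·0.271101 + 0.4·0.375 = 0.312661.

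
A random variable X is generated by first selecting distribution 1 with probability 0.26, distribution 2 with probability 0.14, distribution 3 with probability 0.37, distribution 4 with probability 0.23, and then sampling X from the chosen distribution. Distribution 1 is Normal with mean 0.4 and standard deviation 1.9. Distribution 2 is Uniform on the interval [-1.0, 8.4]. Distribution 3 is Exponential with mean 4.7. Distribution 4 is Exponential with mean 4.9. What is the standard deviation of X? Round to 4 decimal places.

Per component, 1: μ=0.4, E[X²]=3.77; 2: μ=3.7, E[X²]=21.0533; 3: μ=4.7, E[X²]=44.18; 4: μ=4.9, E[X²]=48.02.
E[X] = 0.26·0.4 + 0.14·3.7 + 0.37·4.7 + 0.23·4.9 = 3.488.
E[X²] = 0.26·3.77 + 0.14·21.0533 + 0.37·44.18 + 0.23·48.02 = 31.3189.
Var(X) = E[X²] − (E[X])² = 31.3189 − 12.1661 = 19.1527.
SD(X) = √19.1527 = 4.37638.

4.3764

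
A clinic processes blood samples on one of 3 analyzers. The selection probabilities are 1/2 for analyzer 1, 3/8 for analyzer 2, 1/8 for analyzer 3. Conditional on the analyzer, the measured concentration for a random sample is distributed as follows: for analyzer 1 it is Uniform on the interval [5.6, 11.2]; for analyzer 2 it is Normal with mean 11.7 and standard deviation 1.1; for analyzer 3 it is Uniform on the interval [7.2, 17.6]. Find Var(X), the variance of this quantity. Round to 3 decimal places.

5.952

Per component, 1: μ=8.4, E[X²]=73.1733; 2: μ=11.7, E[X²]=138.1; 3: μ=12.4, E[X²]=162.773.
E[X] = 0.5·8.4 + 0.375·11.7 + 0.125·12.4 = 10.1375.
E[X²] = 0.5·73.1733 + 0.375·138.1 + 0.125·162.773 = 108.721.
Var(X) = E[X²] − (E[X])² = 108.721 − 102.769 = 5.95193.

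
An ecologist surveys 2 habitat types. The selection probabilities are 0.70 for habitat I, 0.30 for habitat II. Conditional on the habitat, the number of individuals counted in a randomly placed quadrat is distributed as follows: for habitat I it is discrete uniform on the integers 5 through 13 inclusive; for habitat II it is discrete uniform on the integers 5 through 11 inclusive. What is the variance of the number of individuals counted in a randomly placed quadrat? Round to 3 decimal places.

Per component, I: μ=9, E[X²]=87.6667; II: μ=8, E[X²]=68.
E[X] = 0.7·9 + 0.3·8 = 8.7.
E[X²] = 0.7·87.6667 + 0.3·68 = 81.7667.
Var(X) = E[X²] − (E[X])² = 81.7667 − 75.69 = 6.07667.

6.077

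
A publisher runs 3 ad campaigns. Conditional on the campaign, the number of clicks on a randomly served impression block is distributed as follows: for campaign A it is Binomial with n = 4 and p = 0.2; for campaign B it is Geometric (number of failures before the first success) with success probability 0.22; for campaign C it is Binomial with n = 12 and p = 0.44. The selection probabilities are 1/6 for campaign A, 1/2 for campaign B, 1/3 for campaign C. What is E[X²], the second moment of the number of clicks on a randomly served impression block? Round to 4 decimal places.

For each component E[X²] = Var + (mean)², giving A: 1.28; B: 28.686; C: 30.8352.
Overall E[X²] = 0.166667·1.28 + 0.5·28.686 + 0.333333·30.8352 = 24.8347.

24.8347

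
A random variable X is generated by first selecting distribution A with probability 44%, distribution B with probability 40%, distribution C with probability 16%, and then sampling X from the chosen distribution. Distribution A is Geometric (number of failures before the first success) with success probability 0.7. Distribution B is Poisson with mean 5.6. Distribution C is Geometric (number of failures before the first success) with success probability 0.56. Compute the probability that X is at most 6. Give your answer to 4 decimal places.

Conditional on each component, P(X ≤ 6): A: 0.999781; B: 0.670258; C: 0.996807.
By total probability, P(X ≤ 6) = 0.44·0.999781 + 0.4·0.670258 + 0.16·0.996807 = 0.867496.

0.8675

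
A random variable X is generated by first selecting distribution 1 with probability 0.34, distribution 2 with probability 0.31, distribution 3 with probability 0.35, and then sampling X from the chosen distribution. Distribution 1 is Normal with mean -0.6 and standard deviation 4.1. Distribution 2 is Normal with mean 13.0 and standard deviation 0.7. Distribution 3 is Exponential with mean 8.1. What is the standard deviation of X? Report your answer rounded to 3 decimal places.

Per component, 1: μ=-0.6, E[X²]=17.17; 2: μ=13, E[X²]=169.49; 3: μ=8.1, E[X²]=131.22.
E[X] = 0.34·-0.6 + 0.31·13 + 0.35·8.1 = 6.661.
E[X²] = 0.34·17.17 + 0.31·169.49 + 0.35·131.22 = 104.307.
Var(X) = E[X²] − (E[X])² = 104.307 − 44.3689 = 59.9378.
SD(X) = √59.9378 = 7.74195.

7.742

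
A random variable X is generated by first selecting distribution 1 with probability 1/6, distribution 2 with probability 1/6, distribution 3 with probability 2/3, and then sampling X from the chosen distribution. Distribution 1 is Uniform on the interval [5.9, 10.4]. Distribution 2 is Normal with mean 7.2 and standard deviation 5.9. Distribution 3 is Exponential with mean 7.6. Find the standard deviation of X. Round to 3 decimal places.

6.683

Per component, 1: μ=8.15, E[X²]=68.11; 2: μ=7.2, E[X²]=86.65; 3: μ=7.6, E[X²]=115.52.
E[X] = 0.166667·8.15 + 0.166667·7.2 + 0.666667·7.6 = 7.625.
E[X²] = 0.166667·68.11 + 0.166667·86.65 + 0.666667·115.52 = 102.807.
Var(X) = E[X²] − (E[X])² = 102.807 − 58.1406 = 44.666.
SD(X) = √44.666 = 6.68327.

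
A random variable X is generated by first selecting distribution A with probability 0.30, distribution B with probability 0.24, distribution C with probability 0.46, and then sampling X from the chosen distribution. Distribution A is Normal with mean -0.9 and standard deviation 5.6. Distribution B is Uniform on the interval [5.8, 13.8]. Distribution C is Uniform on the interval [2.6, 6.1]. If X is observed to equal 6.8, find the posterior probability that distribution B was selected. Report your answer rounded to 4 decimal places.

Likelihoods f(6.8 | ·): A: 0.0276808; B: 0.125; C: 0.
Posterior ∝ prior × likelihood. Numerator for B: 0.24·0.125 = 0.03.
Normalizing constant: 0.3·0.0276808 + 0.24·0.125 + 0.46·0 = 0.0383042.
P(B | observation) = 0.03 / 0.0383042 = 0.783203.

0.7832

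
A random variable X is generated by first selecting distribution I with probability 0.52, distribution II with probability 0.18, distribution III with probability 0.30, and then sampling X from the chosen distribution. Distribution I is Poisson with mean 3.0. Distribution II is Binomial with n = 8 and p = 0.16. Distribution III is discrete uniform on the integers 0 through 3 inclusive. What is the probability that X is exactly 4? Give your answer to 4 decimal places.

0.0915

Conditional on each component, P(X = 4): I: 0.168031; II: 0.0228399; III: 0.
By total probability, P(X = 4) = 0.52·0.168031 + 0.18·0.0228399 + 0.3·0 = 0.0914875.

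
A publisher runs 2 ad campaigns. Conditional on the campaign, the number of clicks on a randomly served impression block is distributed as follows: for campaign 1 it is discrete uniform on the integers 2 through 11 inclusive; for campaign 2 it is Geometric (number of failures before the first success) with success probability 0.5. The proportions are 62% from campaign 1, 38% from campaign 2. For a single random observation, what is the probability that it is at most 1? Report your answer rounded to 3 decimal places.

0.285

Conditional on each campaign, P(X ≤ 1): 1: 0; 2: 0.75.
By total probability, P(X ≤ 1) = 0.62·0 + 0.38·0.75 = 0.285.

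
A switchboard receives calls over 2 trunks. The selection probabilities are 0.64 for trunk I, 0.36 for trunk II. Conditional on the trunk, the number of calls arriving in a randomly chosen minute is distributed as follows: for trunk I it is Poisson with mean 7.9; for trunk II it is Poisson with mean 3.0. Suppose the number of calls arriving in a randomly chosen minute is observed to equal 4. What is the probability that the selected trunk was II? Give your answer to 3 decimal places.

Likelihoods P(X=4 | ·): I: 0.0601687; II: 0.168031.
Posterior ∝ prior × likelihood. Numerator for II: 0.36·0.168031 = 0.0604913.
Normalizing constant: 0.64·0.0601687 + 0.36·0.168031 = 0.0989993.
P(II | observation) = 0.0604913 / 0.0989993 = 0.611028.

0.611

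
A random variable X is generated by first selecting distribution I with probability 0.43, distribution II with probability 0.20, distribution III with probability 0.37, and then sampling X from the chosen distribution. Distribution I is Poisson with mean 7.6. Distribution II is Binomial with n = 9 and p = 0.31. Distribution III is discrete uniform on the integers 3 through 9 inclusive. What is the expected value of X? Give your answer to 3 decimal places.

6.046

Component means — I: 7.6; II: 2.79; III: 6.
E[X] = 0.43·7.6 + 0.2·2.79 + 0.37·6 = 6.046.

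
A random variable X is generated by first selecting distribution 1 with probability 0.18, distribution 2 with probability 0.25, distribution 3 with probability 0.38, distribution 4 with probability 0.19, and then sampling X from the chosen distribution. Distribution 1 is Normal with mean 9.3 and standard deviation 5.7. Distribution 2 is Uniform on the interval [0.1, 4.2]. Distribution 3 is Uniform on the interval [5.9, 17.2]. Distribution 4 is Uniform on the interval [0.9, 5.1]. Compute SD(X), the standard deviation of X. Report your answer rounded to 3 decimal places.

Per component, 1: μ=9.3, E[X²]=118.98; 2: μ=2.15, E[X²]=6.02333; 3: μ=11.55, E[X²]=144.043; 4: μ=3, E[X²]=10.47.
E[X] = 0.18·9.3 + 0.25·2.15 + 0.38·11.55 + 0.19·3 = 7.1705.
E[X²] = 0.18·118.98 + 0.25·6.02333 + 0.38·144.043 + 0.19·10.47 = 79.648.
Var(X) = E[X²] − (E[X])² = 79.648 − 51.4161 = 28.2319.
SD(X) = √28.2319 = 5.31337.

5.313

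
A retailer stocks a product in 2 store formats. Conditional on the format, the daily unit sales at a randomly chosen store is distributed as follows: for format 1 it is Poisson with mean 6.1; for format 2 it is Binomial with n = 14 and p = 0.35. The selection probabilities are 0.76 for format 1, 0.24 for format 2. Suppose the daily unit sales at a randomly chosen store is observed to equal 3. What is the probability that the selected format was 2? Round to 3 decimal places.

Likelihoods P(X=3 | ·): 1: 0.0848481; 2: 0.136569.
Posterior ∝ prior × likelihood. Numerator for 2: 0.24·0.136569 = 0.0327766.
Normalizing constant: 0.76·0.0848481 + 0.24·0.136569 = 0.0972611.
P(2 | observation) = 0.0327766 / 0.0972611 = 0.336996.

0.337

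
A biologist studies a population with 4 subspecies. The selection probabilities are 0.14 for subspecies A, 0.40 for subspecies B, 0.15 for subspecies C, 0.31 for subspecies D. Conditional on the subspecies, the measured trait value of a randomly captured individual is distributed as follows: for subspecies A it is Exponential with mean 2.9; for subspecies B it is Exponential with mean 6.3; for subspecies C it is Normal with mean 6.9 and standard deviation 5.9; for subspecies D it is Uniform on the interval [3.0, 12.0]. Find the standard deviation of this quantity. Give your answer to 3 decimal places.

Per component, A: μ=2.9, E[X²]=16.82; B: μ=6.3, E[X²]=79.38; C: μ=6.9, E[X²]=82.42; D: μ=7.5, E[X²]=63.
E[X] = 0.14·2.9 + 0.4·6.3 + 0.15·6.9 + 0.31·7.5 = 6.286.
E[X²] = 0.14·16.82 + 0.4·79.38 + 0.15·82.42 + 0.31·63 = 65.9998.
Var(X) = E[X²] − (E[X])² = 65.9998 − 39.5138 = 26.486.
SD(X) = √26.486 = 5.14646.

5.146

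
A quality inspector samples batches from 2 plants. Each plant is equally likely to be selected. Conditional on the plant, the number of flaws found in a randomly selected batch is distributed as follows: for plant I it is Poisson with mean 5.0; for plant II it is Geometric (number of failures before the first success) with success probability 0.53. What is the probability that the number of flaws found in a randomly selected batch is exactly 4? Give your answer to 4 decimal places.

Conditional on each plant, P(X = 4): I: 0.175467; II: 0.0258623.
By total probability, P(X = 4) = 0.5·0.175467 + 0.5·0.0258623 = 0.100665.

0.1007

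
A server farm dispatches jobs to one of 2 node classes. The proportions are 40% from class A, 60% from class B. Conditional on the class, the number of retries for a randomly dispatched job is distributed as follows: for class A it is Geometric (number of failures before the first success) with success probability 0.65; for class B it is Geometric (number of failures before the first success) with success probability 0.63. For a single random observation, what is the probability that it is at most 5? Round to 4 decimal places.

0.9977

Conditional on each class, P(X ≤ 5): A: 0.998162; B: 0.997434.
By total probability, P(X ≤ 5) = 0.4·0.998162 + 0.6·0.997434 = 0.997725.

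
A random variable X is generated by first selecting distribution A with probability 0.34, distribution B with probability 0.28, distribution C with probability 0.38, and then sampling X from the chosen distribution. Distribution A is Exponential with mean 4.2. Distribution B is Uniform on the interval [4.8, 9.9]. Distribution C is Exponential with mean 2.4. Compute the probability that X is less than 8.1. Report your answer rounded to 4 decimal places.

Conditional on each component, P(X < 8.1): A: 0.854644; B: 0.647059; C: 0.965782.
By total probability, P(X < 8.1) = 0.34·0.854644 + 0.28·0.647059 + 0.38·0.965782 = 0.838753.

0.8388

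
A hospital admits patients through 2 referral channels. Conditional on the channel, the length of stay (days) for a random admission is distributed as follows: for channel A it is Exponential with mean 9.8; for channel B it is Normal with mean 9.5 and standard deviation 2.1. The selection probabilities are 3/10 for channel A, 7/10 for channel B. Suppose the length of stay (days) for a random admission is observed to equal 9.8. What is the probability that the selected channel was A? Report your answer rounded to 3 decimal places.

Likelihoods f(9.8 | ·): A: 0.0375387; B: 0.188044.
Posterior ∝ prior × likelihood. Numerator for A: 0.3·0.0375387 = 0.0112616.
Normalizing constant: 0.3·0.0375387 + 0.7·0.188044 = 0.142892.
P(A | observation) = 0.0112616 / 0.142892 = 0.0788119.

0.079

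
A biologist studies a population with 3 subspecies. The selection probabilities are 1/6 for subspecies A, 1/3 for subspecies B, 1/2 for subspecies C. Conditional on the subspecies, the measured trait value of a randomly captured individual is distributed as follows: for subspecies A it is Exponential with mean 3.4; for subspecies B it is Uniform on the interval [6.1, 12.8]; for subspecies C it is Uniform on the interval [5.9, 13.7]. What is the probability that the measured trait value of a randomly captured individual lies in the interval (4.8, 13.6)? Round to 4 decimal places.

0.8645

Conditional on each subspecies, P(4.8 < X < 13.6): A: 0.225397; B: 1; C: 0.987179.
By total probability, P(4.8 < X < 13.6) = 0.166667·0.225397 + 0.333333·1 + 0.5·0.987179 = 0.864489.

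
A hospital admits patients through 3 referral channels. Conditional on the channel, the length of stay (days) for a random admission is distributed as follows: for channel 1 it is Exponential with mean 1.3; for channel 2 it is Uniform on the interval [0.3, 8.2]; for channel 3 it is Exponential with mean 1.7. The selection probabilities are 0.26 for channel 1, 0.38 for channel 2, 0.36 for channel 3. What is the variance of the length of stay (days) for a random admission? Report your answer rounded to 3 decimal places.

Per component, 1: μ=1.3, E[X²]=3.38; 2: μ=4.25, E[X²]=23.2633; 3: μ=1.7, E[X²]=5.78.
E[X] = 0.26·1.3 + 0.38·4.25 + 0.36·1.7 = 2.565.
E[X²] = 0.26·3.38 + 0.38·23.2633 + 0.36·5.78 = 11.7997.
Var(X) = E[X²] − (E[X])² = 11.7997 − 6.57923 = 5.22044.

5.220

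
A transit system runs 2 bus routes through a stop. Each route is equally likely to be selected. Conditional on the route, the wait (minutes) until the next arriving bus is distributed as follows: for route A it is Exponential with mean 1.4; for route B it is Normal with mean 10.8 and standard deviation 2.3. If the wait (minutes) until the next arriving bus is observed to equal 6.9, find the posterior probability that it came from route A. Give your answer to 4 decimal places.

Likelihoods f(6.9 | ·): A: 0.00516917; B: 0.0411939.
Posterior ∝ prior × likelihood. Numerator for A: 0.5·0.00516917 = 0.00258458.
Normalizing constant: 0.5·0.00516917 + 0.5·0.0411939 = 0.0231815.
P(A | observation) = 0.00258458 / 0.0231815 = 0.111493.

0.1115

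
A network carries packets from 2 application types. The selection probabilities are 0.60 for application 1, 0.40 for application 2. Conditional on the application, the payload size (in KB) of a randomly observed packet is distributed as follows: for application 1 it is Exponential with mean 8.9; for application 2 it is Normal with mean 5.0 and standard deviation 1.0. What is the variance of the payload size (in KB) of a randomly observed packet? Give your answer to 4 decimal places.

51.5764

Per component, 1: μ=8.9, E[X²]=158.42; 2: μ=5, E[X²]=26.
E[X] = 0.6·8.9 + 0.4·5 = 7.34.
E[X²] = 0.6·158.42 + 0.4·26 = 105.452.
Var(X) = E[X²] − (E[X])² = 105.452 − 53.8756 = 51.5764.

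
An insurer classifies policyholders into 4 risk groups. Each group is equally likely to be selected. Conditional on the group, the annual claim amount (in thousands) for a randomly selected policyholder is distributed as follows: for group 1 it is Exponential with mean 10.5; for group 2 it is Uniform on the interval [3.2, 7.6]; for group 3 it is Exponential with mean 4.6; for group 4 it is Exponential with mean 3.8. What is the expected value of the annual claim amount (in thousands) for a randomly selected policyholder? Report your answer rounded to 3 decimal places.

Component means — 1: 10.5; 2: 5.4; 3: 4.6; 4: 3.8.
E[X] = 0.25·10.5 + 0.25·5.4 + 0.25·4.6 + 0.25·3.8 = 6.075.

6.075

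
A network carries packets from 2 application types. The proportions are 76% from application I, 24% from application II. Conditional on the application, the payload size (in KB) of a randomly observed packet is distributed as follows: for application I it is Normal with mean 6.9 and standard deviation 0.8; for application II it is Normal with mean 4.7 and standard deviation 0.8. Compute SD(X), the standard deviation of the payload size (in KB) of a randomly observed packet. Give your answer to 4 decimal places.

Per component, I: μ=6.9, E[X²]=48.25; II: μ=4.7, E[X²]=22.73.
E[X] = 0.76·6.9 + 0.24·4.7 = 6.372.
E[X²] = 0.76·48.25 + 0.24·22.73 = 42.1252.
Var(X) = E[X²] − (E[X])² = 42.1252 − 40.6024 = 1.52282.
SD(X) = √1.52282 = 1.23402.

1.2340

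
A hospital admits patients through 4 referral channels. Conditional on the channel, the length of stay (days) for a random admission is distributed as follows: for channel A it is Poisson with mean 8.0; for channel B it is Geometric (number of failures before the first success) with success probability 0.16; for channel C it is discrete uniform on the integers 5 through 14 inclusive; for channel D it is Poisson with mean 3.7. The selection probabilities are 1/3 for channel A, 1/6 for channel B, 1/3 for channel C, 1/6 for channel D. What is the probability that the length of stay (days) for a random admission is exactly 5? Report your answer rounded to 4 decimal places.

0.0988

Conditional on each channel, P(X = 5): A: 0.0916037; B: 0.0669139; C: 0.1; D: 0.142869.
By total probability, P(X = 5) = 0.333333·0.0916037 + 0.166667·0.0669139 + 0.333333·0.1 + 0.166667·0.142869 = 0.0988317.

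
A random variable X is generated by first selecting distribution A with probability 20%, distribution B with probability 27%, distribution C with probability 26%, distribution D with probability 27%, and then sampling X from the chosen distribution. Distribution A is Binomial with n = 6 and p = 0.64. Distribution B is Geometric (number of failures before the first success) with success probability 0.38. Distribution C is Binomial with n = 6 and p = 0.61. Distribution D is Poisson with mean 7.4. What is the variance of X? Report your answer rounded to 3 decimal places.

Per component, A: μ=3.84, E[X²]=16.128; B: μ=1.63158, E[X²]=6.95568; C: μ=3.66, E[X²]=14.823; D: μ=7.4, E[X²]=62.16.
E[X] = 0.2·3.84 + 0.27·1.63158 + 0.26·3.66 + 0.27·7.4 = 4.15813.
E[X²] = 0.2·16.128 + 0.27·6.95568 + 0.26·14.823 + 0.27·62.16 = 25.7408.
Var(X) = E[X²] − (E[X])² = 25.7408 − 17.29 = 8.4508.

8.451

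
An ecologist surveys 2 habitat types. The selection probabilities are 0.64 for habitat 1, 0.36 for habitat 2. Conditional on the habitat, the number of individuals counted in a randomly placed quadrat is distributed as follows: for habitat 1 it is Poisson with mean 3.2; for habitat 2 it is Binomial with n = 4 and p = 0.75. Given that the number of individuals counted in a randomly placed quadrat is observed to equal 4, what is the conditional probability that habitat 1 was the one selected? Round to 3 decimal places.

Likelihoods P(X=4 | ·): 1: 0.178093; 2: 0.316406.
Posterior ∝ prior × likelihood. Numerator for 1: 0.64·0.178093 = 0.113979.
Normalizing constant: 0.64·0.178093 + 0.36·0.316406 = 0.227886.
P(1 | observation) = 0.113979 / 0.227886 = 0.50016.

0.500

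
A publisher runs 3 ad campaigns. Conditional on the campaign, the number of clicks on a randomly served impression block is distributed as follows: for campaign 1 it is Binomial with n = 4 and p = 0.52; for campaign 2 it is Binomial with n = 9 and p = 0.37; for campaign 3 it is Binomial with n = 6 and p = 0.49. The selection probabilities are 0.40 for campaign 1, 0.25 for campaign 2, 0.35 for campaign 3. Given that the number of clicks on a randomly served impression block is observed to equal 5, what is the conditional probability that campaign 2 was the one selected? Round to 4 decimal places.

Likelihoods P(X=5 | ·): 1: 0; 2: 0.137639; 3: 0.0864374.
Posterior ∝ prior × likelihood. Numerator for 2: 0.25·0.137639 = 0.0344097.
Normalizing constant: 0.4·0 + 0.25·0.137639 + 0.35·0.0864374 = 0.0646628.
P(2 | observation) = 0.0344097 / 0.0646628 = 0.532141.

0.5321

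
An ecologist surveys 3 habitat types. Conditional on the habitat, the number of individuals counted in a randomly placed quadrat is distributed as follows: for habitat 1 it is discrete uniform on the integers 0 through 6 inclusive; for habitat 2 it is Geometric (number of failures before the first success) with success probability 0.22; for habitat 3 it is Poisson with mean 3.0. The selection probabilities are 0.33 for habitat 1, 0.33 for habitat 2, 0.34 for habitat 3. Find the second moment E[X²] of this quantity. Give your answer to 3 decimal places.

For each component E[X²] = Var + (mean)², giving 1: 13; 2: 28.686; 3: 12.
Overall E[X²] = 0.33·13 + 0.33·28.686 + 0.34·12 = 17.8364.

17.836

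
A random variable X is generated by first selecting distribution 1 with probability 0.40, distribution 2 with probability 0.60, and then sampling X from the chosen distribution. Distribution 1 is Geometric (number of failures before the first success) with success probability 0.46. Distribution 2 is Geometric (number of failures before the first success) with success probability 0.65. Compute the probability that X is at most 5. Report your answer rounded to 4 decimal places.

Conditional on each component, P(X ≤ 5): 1: 0.975205; 2: 0.998162.
By total probability, P(X ≤ 5) = 0.4·0.975205 + 0.6·0.998162 = 0.988979.

0.9890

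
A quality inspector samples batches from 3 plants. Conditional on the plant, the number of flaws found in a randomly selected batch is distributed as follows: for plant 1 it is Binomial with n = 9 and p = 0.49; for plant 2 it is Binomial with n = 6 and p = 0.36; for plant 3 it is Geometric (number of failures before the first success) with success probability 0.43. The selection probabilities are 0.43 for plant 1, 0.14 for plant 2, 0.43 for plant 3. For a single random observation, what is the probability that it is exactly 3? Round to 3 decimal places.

0.143

Conditional on each plant, P(X = 3): 1: 0.173896; 2: 0.244612; 3: 0.079633.
By total probability, P(X = 3) = 0.43·0.173896 + 0.14·0.244612 + 0.43·0.079633 = 0.143263.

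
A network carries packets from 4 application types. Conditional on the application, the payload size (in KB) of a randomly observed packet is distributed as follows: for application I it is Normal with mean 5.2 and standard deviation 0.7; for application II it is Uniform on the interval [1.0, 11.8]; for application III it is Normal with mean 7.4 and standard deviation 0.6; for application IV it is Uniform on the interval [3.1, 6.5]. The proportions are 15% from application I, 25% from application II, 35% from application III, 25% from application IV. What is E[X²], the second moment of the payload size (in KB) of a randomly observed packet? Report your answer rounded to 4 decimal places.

For each component E[X²] = Var + (mean)², giving I: 27.53; II: 50.68; III: 55.12; IV: 24.0033.
Overall E[X²] = 0.15·27.53 + 0.25·50.68 + 0.35·55.12 + 0.25·24.0033 = 42.0923.

42.0923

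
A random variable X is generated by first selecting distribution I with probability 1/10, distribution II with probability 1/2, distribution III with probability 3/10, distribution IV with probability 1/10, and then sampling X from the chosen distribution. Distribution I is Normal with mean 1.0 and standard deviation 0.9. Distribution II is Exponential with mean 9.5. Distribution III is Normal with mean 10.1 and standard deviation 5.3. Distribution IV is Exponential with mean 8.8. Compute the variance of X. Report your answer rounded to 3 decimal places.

68.211

Per component, I: μ=1, E[X²]=1.81; II: μ=9.5, E[X²]=180.5; III: μ=10.1, E[X²]=130.1; IV: μ=8.8, E[X²]=154.88.
E[X] = 0.1·1 + 0.5·9.5 + 0.3·10.1 + 0.1·8.8 = 8.76.
E[X²] = 0.1·1.81 + 0.5·180.5 + 0.3·130.1 + 0.1·154.88 = 144.949.
Var(X) = E[X²] − (E[X])² = 144.949 − 76.7376 = 68.2114.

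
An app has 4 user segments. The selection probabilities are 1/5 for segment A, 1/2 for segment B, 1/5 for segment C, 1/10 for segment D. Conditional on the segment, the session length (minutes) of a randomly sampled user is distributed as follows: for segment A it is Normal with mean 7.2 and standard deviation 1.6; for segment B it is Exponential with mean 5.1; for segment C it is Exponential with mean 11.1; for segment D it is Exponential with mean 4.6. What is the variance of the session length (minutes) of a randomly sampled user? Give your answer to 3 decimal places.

45.917

Per component, A: μ=7.2, E[X²]=54.4; B: μ=5.1, E[X²]=52.02; C: μ=11.1, E[X²]=246.42; D: μ=4.6, E[X²]=42.32.
E[X] = 0.2·7.2 + 0.5·5.1 + 0.2·11.1 + 0.1·4.6 = 6.67.
E[X²] = 0.2·54.4 + 0.5·52.02 + 0.2·246.42 + 0.1·42.32 = 90.406.
Var(X) = E[X²] − (E[X])² = 90.406 − 44.4889 = 45.9171.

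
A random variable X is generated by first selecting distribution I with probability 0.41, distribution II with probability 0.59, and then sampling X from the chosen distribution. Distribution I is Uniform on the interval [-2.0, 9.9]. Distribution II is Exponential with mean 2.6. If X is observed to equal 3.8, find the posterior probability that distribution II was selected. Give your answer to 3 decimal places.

0.604

Likelihoods f(3.8 | ·): I: 0.0840336; II: 0.0891843.
Posterior ∝ prior × likelihood. Numerator for II: 0.59·0.0891843 = 0.0526188.
Normalizing constant: 0.41·0.0840336 + 0.59·0.0891843 = 0.0870725.
P(II | observation) = 0.0526188 / 0.0870725 = 0.604309.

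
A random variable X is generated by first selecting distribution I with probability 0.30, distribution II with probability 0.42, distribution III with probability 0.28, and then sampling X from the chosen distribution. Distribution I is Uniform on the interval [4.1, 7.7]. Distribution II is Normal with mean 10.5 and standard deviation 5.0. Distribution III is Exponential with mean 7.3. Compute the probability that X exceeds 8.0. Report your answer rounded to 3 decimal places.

0.384

Conditional on each component, P(X > 8.0): I: 0; II: 0.691462; III: 0.334242.
By total probability, P(X > 8.0) = 0.3·0 + 0.42·0.691462 + 0.28·0.334242 = 0.384002.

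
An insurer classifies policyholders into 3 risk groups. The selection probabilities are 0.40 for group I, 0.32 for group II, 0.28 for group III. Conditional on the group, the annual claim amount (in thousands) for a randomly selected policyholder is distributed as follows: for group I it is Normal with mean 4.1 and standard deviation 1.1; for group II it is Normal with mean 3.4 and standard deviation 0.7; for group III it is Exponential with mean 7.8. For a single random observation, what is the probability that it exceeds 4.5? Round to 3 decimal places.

0.319

Conditional on each group, P(X > 4.5): I: 0.358065; II: 0.0580416; III: 0.561624.
By total probability, P(X > 4.5) = 0.4·0.358065 + 0.32·0.0580416 + 0.28·0.561624 = 0.319054.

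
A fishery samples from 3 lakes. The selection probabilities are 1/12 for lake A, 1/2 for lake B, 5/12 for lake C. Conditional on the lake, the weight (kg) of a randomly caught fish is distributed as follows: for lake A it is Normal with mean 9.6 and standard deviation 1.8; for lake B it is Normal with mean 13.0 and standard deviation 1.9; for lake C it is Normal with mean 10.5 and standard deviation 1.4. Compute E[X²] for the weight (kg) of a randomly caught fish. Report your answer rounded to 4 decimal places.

141.0092

For each component E[X²] = Var + (mean)², giving A: 95.4; B: 172.61; C: 112.21.
Overall E[X²] = 0.0833333·95.4 + 0.5·172.61 + 0.416667·112.21 = 141.009.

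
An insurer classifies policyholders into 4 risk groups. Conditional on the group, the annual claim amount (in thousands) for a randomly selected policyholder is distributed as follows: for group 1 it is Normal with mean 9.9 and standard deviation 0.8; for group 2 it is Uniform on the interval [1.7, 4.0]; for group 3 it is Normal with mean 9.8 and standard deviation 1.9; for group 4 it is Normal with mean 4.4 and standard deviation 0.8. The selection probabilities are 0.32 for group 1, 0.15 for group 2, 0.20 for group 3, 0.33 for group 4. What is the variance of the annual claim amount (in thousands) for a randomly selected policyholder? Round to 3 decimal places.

Per component, 1: μ=9.9, E[X²]=98.65; 2: μ=2.85, E[X²]=8.56333; 3: μ=9.8, E[X²]=99.65; 4: μ=4.4, E[X²]=20.
E[X] = 0.32·9.9 + 0.15·2.85 + 0.2·9.8 + 0.33·4.4 = 7.0075.
E[X²] = 0.32·98.65 + 0.15·8.56333 + 0.2·99.65 + 0.33·20 = 59.3825.
Var(X) = E[X²] − (E[X])² = 59.3825 − 49.1051 = 10.2774.

10.277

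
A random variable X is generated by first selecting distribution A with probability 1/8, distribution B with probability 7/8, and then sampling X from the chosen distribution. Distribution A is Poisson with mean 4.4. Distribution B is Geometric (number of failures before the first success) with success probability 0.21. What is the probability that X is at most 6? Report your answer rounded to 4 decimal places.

0.8124

Conditional on each component, P(X ≤ 6): A: 0.843645; B: 0.807961.
By total probability, P(X ≤ 6) = 0.125·0.843645 + 0.875·0.807961 = 0.812421.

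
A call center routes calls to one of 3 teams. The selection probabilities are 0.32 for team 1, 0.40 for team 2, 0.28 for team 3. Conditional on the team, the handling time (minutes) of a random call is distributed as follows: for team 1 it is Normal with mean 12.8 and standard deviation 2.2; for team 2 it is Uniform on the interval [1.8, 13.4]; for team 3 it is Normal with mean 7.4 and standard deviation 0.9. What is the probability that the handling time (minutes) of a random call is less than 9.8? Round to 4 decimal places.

Conditional on each team, P(X < 9.8): 1: 0.086341; 2: 0.689655; 3: 0.99617.
By total probability, P(X < 9.8) = 0.32·0.086341 + 0.4·0.689655 + 0.28·0.99617 = 0.582419.

0.5824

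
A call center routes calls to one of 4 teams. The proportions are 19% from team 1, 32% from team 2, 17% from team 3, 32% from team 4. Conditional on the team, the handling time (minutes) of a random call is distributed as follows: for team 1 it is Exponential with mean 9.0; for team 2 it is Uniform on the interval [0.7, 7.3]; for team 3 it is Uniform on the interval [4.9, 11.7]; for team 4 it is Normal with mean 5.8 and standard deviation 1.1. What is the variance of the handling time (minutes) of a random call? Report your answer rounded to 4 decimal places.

Per component, 1: μ=9, E[X²]=162; 2: μ=4, E[X²]=19.63; 3: μ=8.3, E[X²]=72.7433; 4: μ=5.8, E[X²]=34.85.
E[X] = 0.19·9 + 0.32·4 + 0.17·8.3 + 0.32·5.8 = 6.257.
E[X²] = 0.19·162 + 0.32·19.63 + 0.17·72.7433 + 0.32·34.85 = 60.58.
Var(X) = E[X²] − (E[X])² = 60.58 − 39.15 = 21.4299.

21.4299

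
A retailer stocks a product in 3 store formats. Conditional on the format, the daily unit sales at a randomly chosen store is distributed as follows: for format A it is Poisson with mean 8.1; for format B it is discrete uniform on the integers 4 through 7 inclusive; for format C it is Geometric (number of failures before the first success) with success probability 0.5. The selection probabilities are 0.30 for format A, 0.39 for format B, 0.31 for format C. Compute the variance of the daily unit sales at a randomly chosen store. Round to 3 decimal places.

Per component, A: μ=8.1, E[X²]=73.71; B: μ=5.5, E[X²]=31.5; C: μ=1, E[X²]=3.
E[X] = 0.3·8.1 + 0.39·5.5 + 0.31·1 = 4.885.
E[X²] = 0.3·73.71 + 0.39·31.5 + 0.31·3 = 35.328.
Var(X) = E[X²] − (E[X])² = 35.328 − 23.8632 = 11.4648.

11.465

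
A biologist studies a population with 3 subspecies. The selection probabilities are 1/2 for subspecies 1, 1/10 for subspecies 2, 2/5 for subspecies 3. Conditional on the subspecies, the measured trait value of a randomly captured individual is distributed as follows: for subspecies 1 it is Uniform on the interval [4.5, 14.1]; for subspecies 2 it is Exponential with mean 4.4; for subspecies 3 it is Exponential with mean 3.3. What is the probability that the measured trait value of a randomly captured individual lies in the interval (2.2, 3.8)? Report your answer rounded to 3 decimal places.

Conditional on each subspecies, P(2.2 < X < 3.8): 1: 0; 2: 0.184905; 3: 0.19726.
By total probability, P(2.2 < X < 3.8) = 0.5·0 + 0.1·0.184905 + 0.4·0.19726 = 0.0973944.

0.097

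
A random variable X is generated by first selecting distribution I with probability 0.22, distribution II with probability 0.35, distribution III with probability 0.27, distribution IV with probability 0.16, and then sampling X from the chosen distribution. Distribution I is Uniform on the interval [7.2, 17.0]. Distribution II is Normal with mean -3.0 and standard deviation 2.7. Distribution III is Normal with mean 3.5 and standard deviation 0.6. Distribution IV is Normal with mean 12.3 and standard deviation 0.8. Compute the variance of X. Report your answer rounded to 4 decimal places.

Per component, I: μ=12.1, E[X²]=154.413; II: μ=-3, E[X²]=16.29; III: μ=3.5, E[X²]=12.61; IV: μ=12.3, E[X²]=151.93.
E[X] = 0.22·12.1 + 0.35·-3 + 0.27·3.5 + 0.16·12.3 = 4.525.
E[X²] = 0.22·154.413 + 0.35·16.29 + 0.27·12.61 + 0.16·151.93 = 67.3859.
Var(X) = E[X²] − (E[X])² = 67.3859 − 20.4756 = 46.9103.

46.9103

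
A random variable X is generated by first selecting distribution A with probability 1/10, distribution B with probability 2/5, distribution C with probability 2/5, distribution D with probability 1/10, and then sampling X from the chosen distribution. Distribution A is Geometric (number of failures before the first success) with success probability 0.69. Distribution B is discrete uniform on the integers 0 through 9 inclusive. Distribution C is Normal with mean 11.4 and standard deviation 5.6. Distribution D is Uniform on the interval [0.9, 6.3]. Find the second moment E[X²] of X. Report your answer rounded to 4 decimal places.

77.5523

For each component E[X²] = Var + (mean)², giving A: 0.852972; B: 28.5; C: 161.32; D: 15.39.
Overall E[X²] = 0.1·0.852972 + 0.4·28.5 + 0.4·161.32 + 0.1·15.39 = 77.5523.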